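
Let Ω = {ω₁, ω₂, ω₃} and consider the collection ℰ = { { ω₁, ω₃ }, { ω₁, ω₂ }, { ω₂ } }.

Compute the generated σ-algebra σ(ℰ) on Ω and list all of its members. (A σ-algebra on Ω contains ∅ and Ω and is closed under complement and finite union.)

|σ(ℰ)| = 8.  σ(ℰ) = { ∅, { ω₁ }, { ω₂ }, { ω₃ }, { ω₁, ω₂ }, { ω₁, ω₃ }, { ω₂, ω₃ }, Ω }

Derivation:
Begin from { ∅, { ω₂ }, { ω₁, ω₂ }, { ω₁, ω₃ }, Ω } (that is, ℰ plus ∅ and Ω).
Step 1 (1 new):
  { ω₃ }  = Ω∖{ ω₁, ω₂ }
  — 6 sets.
Step 2 (1 new):
  { ω₂, ω₃ }  = { ω₃ } ∪ { ω₂ }
  — 7 sets.
Step 3. New:
  { ω₁ }  = Ω∖{ ω₂, ω₃ }
  — 8 sets.
Step 4: no new sets; the family is a σ-algebra.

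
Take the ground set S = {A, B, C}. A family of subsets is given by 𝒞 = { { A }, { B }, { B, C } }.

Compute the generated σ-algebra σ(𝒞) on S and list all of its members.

Seed the family with 𝒞 together with ∅ and S: { ∅, { A }, { B }, { B, C }, S }.
Round 1. New:
  { A, B }  = { B } ∪ { A }
  { A, C }  = ᶜ of { B }
  — 7 sets.
Round 2. New:
  { C }  = ᶜ of { A, B }
  — 8 sets.
After Round 3 the family is unchanged; done.

σ(𝒞) = { ∅, { A }, { B }, { C }, { A, B }, { A, C }, { B, C }, S }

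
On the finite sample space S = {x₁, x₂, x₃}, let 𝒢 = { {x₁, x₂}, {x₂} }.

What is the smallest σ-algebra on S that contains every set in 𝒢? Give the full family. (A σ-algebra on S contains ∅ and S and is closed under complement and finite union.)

Answer: σ(𝒢) = { {}, {x₁}, {x₂}, {x₃}, {x₁, x₂}, {x₁, x₃}, {x₂, x₃}, S }

Working:
Seed the family with 𝒢 together with ∅ and S: { {}, {x₂}, {x₁, x₂}, S }.
Iteration 1. New:
  {x₃}  = ᶜ of {x₁, x₂}
  {x₁, x₃}  = ᶜ of {x₂}
  (now 6)
Iteration 2 adds 1:
  {x₂, x₃}  = {x₃} ∪ {x₂}
  (now 7)
Iteration 3: +1 →
  {x₁}  = ᶜ of {x₂, x₃}
  (now 8)
Iteration 4: already closed under ᶜ and ∪.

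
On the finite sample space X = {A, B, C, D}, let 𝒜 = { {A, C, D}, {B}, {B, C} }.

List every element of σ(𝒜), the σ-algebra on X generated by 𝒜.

Seed the family with 𝒜 together with ∅ and X: { ∅, {B}, {B, C}, {A, C, D}, X }.
Pass 1 (1 new):
  {A, D}  = X∖{B, C}
  |family| = 6
Pass 2 adds 1:
  {A, B, D}  = {B} ∪ {A, D}
  |family| = 7
Pass 3: +1 →
  {C}  = X∖{A, B, D}
  |family| = 8
Pass 4: stable.

|σ(𝒜)| = 8.  σ(𝒜) = { ∅, {B}, {C}, {A, D}, {B, C}, {A, B, D}, {A, C, D}, X }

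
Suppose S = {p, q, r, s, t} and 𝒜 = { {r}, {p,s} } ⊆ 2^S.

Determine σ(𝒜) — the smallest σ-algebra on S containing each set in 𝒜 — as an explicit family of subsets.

|σ(𝒜)| = 8.  σ(𝒜) = { ∅, {r}, {p,s}, {q,t}, {p,r,s}, {q,r,t}, {p,q,s,t}, S }

Check:
Begin from { ∅, {r}, {p,s}, S } (that is, 𝒜 plus ∅ and S).
Pass 1 (3 new):
  {p,r,s}  = {r} ∪ {p,s}
  {q,r,t}  = S∖{p,s}
  {p,q,s,t}  = S∖{r}
  — 7 sets.
Pass 2: +1 →
  {q,t}  = S∖{p,r,s}
  — 8 sets.
After Pass 3 the family is unchanged; done.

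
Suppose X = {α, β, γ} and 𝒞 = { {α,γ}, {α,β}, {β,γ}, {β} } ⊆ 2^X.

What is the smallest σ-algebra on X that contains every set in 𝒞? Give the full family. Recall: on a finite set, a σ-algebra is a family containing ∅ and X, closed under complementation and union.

Initial family (6 sets): { {}, {β}, {α,β}, {α,γ}, {β,γ}, X }.
Round 1 (2 new):
  {α}  = ᶜ of {β,γ}
  {γ}  = ᶜ of {α,β}
Round 2: closed — nothing new.

Hence σ(𝒞) has 8 members: { {}, {α}, {β}, {γ}, {α,β}, {α,γ}, {β,γ}, X }.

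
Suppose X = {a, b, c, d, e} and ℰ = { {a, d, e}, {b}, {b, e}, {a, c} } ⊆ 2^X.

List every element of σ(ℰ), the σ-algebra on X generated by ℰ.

Initial family (6 sets): { {}, {b}, {a, c}, {b, e}, {a, d, e}, X }.
Round 1 (7 new):
  {b, c}  = X∖{a, d, e}
  {a, b, c}  = {a, c} ∪ {b}
  {a, c, d}  = X∖{b, e}
  {b, d, e}  = X∖{a, c}
  {a, b, c, e}  = {b, e} ∪ {a, c}
  {a, b, d, e}  = {a, d, e} ∪ {b, e}
  {a, c, d, e}  = X∖{b}
Round 2: +6 →
  {c}  = X∖{a, b, d, e}
  {d}  = X∖{a, b, c, e}
  {d, e}  = X∖{a, b, c}
  {b, c, e}  = {b, e} ∪ {b, c}
  {a, b, c, d}  = {a, b, c} ∪ {a, c, d}
  {b, c, d, e}  = {b, c} ∪ {b, d, e}
Round 3. New:
  {a}  = X∖{b, c, d, e}
  {e}  = X∖{a, b, c, d}
  {a, d}  = X∖{b, c, e}
  {b, d}  = {b} ∪ {d}
  {c, d}  = {c} ∪ {d}
  {b, c, d}  = {b, c} ∪ {d}
  {c, d, e}  = {d, e} ∪ {c}
Round 4 (6 new):
  {a, b}  = X∖{c, d, e}
  {a, e}  = X∖{b, c, d}
  {c, e}  = {e} ∪ {c}
  {a, b, d}  = {b} ∪ {a, d}
  {a, b, e}  = X∖{c, d}
  {a, c, e}  = X∖{b, d}
Round 5: already closed under ᶜ and ∪.

σ(ℰ) = { {}, {a}, {b}, {c}, {d}, {e}, {a, b}, {a, c}, {a, d}, {a, e}, {b, c}, {b, d}, {b, e}, {c, d}, {c, e}, {d, e}, {a, b, c}, {a, b, d}, {a, b, e}, {a, c, d}, {a, c, e}, {a, d, e}, {b, c, d}, {b, c, e}, {b, d, e}, {c, d, e}, {a, b, c, d}, {a, b, c, e}, {a, b, d, e}, {a, c, d, e}, {b, c, d, e}, X }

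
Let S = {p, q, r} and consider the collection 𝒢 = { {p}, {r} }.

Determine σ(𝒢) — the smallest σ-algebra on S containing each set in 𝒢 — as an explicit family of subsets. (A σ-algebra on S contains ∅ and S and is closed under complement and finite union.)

Start: 𝒢 ∪ {∅, S} = { {}, {p}, {r}, S }.
Round 1 (3 new):
  {p, q}  = S∖{r}
  {p, r}  = {r} ∪ {p}
  {q, r}  = S∖{p}
  [7 total]
Round 2 (1 new):
  {q}  = S∖{p, r}
  [8 total]
Round 3: closed — nothing new.

σ(𝒢) = { {}, {p}, {q}, {r}, {p, q}, {p, r}, {q, r}, S }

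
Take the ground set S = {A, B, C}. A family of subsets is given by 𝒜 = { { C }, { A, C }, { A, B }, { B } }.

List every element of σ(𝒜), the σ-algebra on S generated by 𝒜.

σ(𝒜) (8 sets): { {}, { A }, { B }, { C }, { A, B }, { A, C }, { B, C }, S }

Check:
Begin from { {}, { B }, { C }, { A, B }, { A, C }, S } (that is, 𝒜 plus ∅ and S).
Step 1 adds 1:
  { B, C }  = { C } ∪ { B }
  — 7 sets.
Step 2: +1 →
  { A }  = ᶜ of { B, C }
  — 8 sets.
Step 3: stable.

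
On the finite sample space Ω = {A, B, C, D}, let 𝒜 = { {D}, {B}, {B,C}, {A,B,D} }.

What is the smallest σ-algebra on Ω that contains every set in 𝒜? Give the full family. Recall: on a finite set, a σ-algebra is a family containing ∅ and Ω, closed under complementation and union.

Start: 𝒜 ∪ {∅, Ω} = { {}, {B}, {D}, {B,C}, {A,B,D}, Ω }.
Pass 1: 6 new —
  {C}  = ᶜ of {A,B,D}
  {A,D}  = ᶜ of {B,C}
  {B,D}  = {D} ∪ {B}
  {A,B,C}  = ᶜ of {D}
  {A,C,D}  = ᶜ of {B}
  {B,C,D}  = {B,C} ∪ {D}
  — 12 sets.
Pass 2 adds 3:
  {A}  = ᶜ of {B,C,D}
  {A,C}  = ᶜ of {B,D}
  {C,D}  = {C} ∪ {D}
  — 15 sets.
Pass 3 adds 1:
  {A,B}  = ᶜ of {C,D}
  — 16 sets.
After Pass 4 the family is unchanged; done.

Hence σ(𝒜) has 16 members: { {}, {A}, {B}, {C}, {D}, {A,B}, {A,C}, {A,D}, {B,C}, {B,D}, {C,D}, {A,B,C}, {A,B,D}, {A,C,D}, {B,C,D}, Ω }.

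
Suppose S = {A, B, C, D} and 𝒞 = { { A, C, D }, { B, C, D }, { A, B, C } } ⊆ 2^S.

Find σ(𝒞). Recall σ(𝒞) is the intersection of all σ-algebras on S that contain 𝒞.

Answer: σ(𝒞) = { {  }, { A }, { B }, { C }, { D }, { A, B }, { A, C }, { A, D }, { B, C }, { B, D }, { C, D }, { A, B, C }, { A, B, D }, { A, C, D }, { B, C, D }, S }

Derivation:
Seed the family with 𝒞 together with ∅ and S: { {  }, { A, B, C }, { A, C, D }, { B, C, D }, S }.
Round 1 adds 3:
  { A }  = { B, C, D }ᶜ
  { B }  = { A, C, D }ᶜ
  { D }  = { A, B, C }ᶜ
  (now 8)
Round 2: +3 →
  { A, B }  = { B } ∪ { A }
  { A, D }  = { D } ∪ { A }
  { B, D }  = { D } ∪ { B }
  (now 11)
Round 3: 4 new —
  { A, C }  = { B, D }ᶜ
  { B, C }  = { A, D }ᶜ
  { C, D }  = { A, B }ᶜ
  { A, B, D }  = { A, D } ∪ { A, B }
  (now 15)
Round 4. New:
  { C }  = { A, B, D }ᶜ
  (now 16)
Round 5: closed — nothing new.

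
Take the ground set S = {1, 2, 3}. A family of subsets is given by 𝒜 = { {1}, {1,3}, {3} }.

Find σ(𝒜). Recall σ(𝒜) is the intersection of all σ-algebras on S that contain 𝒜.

σ(𝒜) (8 sets): { {}, {1}, {2}, {3}, {1,2}, {1,3}, {2,3}, S }

Derivation:
Start: 𝒜 ∪ {∅, S} = { {}, {1}, {3}, {1,3}, S }.
Round 1: +3 →
  {2}  = ᶜ of {1,3}
  {1,2}  = ᶜ of {3}
  {2,3}  = ᶜ of {1}
  [8 total]
After Round 2 the family is unchanged; done.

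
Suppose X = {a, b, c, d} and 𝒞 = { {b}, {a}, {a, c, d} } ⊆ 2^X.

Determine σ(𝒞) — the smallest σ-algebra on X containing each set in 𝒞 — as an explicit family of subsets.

σ(𝒞) = { {}, {a}, {b}, {a, b}, {c, d}, {a, c, d}, {b, c, d}, X }

Check:
Initial family (5 sets): { {}, {a}, {b}, {a, c, d}, X }.
Step 1. New:
  {a, b}  = {b} ∪ {a}
  {b, c, d}  = X∖{a}
  |family| = 7
Step 2 (1 new):
  {c, d}  = X∖{a, b}
  |family| = 8
Step 3: closed — nothing new.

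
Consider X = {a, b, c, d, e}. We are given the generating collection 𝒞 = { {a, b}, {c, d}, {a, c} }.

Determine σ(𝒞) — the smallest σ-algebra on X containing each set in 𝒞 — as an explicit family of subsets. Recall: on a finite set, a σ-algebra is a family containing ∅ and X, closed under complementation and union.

Take S₀ = 𝒞 ∪ {∅, X} = { ∅, {a, b}, {a, c}, {c, d}, X }.
Round 1: 6 new —
  {a, b, c}  = {a, b} ∪ {a, c}
  {a, b, e}  = X∖{c, d}
  {a, c, d}  = {c, d} ∪ {a, c}
  {b, d, e}  = X∖{a, c}
  {c, d, e}  = X∖{a, b}
  {a, b, c, d}  = {c, d} ∪ {a, b}
  (now 11)
Round 2 (7 new):
  {e}  = X∖{a, b, c, d}
  {b, e}  = X∖{a, c, d}
  {d, e}  = X∖{a, b, c}
  {a, b, c, e}  = {a, b, c} ∪ {a, b, e}
  {a, b, d, e}  = {a, b} ∪ {b, d, e}
  {a, c, d, e}  = {c, d, e} ∪ {a, c, d}
  {b, c, d, e}  = {c, d, e} ∪ {b, d, e}
  (now 18)
Round 3: +5 →
  {a}  = X∖{b, c, d, e}
  {b}  = X∖{a, c, d, e}
  {c}  = X∖{a, b, d, e}
  {d}  = X∖{a, b, c, e}
  {a, c, e}  = {a, c} ∪ {e}
  (now 23)
Round 4: 9 new —
  {a, d}  = {d} ∪ {a}
  {a, e}  = {e} ∪ {a}
  {b, c}  = {b} ∪ {c}
  {b, d}  = X∖{a, c, e}
  {c, e}  = {e} ∪ {c}
  {a, b, d}  = {a, b} ∪ {d}
  {a, d, e}  = {d, e} ∪ {a}
  {b, c, d}  = {c, d} ∪ {b}
  {b, c, e}  = {b, e} ∪ {c}
  (now 32)
Round 5: stable.

|σ(𝒞)| = 32.  σ(𝒞) = { ∅, {a}, {b}, {c}, {d}, {e}, {a, b}, {a, c}, {a, d}, {a, e}, {b, c}, {b, d}, {b, e}, {c, d}, {c, e}, {d, e}, {a, b, c}, {a, b, d}, {a, b, e}, {a, c, d}, {a, c, e}, {a, d, e}, {b, c, d}, {b, c, e}, {b, d, e}, {c, d, e}, {a, b, c, d}, {a, b, c, e}, {a, b, d, e}, {a, c, d, e}, {b, c, d, e}, X }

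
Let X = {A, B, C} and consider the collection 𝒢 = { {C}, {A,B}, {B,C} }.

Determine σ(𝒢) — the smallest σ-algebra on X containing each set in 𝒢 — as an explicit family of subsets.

Start: 𝒢 ∪ {∅, X} = { {}, {C}, {A,B}, {B,C}, X }.
Iteration 1: +1 →
  {A}  = X∖{B,C}
  — 6 sets.
Iteration 2 adds 1:
  {A,C}  = {C} ∪ {A}
  — 7 sets.
Iteration 3 adds 1:
  {B}  = X∖{A,C}
  — 8 sets.
Iteration 4: no new sets; the family is a σ-algebra.

Hence σ(𝒢) has 8 members: { {}, {A}, {B}, {C}, {A,B}, {A,C}, {B,C}, X }.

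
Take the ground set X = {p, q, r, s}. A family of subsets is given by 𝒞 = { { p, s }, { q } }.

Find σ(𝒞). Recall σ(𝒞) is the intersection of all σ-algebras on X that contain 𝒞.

σ(𝒞) (8 sets): { ∅, { q }, { r }, { p, s }, { q, r }, { p, q, s }, { p, r, s }, X }

Derivation:
Take S₀ = 𝒞 ∪ {∅, X} = { ∅, { q }, { p, s }, X }.
Round 1. New:
  { q, r }  = { p, s }ᶜ
  { p, q, s }  = { q } ∪ { p, s }
  { p, r, s }  = { q }ᶜ
  |family| = 7
Round 2 adds 1:
  { r }  = { p, q, s }ᶜ
  |family| = 8
Round 3: already closed under ᶜ and ∪.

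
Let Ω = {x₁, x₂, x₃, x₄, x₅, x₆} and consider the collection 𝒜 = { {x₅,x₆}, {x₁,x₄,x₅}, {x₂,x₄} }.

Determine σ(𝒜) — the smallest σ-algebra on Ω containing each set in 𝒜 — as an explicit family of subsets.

Start: 𝒜 ∪ {∅, Ω} = { ∅, {x₂,x₄}, {x₅,x₆}, {x₁,x₄,x₅}, Ω }.
Round 1: +6 →
  {x₂,x₃,x₆}  = complement {x₁,x₄,x₅}
  {x₁,x₂,x₃,x₄}  = complement {x₅,x₆}
  {x₁,x₂,x₄,x₅}  = {x₁,x₄,x₅} ∪ {x₂,x₄}
  {x₁,x₃,x₅,x₆}  = complement {x₂,x₄}
  {x₁,x₄,x₅,x₆}  = {x₁,x₄,x₅} ∪ {x₅,x₆}
  {x₂,x₄,x₅,x₆}  = {x₅,x₆} ∪ {x₂,x₄}
  — 11 sets.
Round 2 adds 11:
  {x₁,x₃}  = complement {x₂,x₄,x₅,x₆}
  {x₂,x₃}  = complement {x₁,x₄,x₅,x₆}
  {x₃,x₆}  = complement {x₁,x₂,x₄,x₅}
  {x₂,x₃,x₄,x₆}  = {x₂,x₃,x₆} ∪ {x₂,x₄}
  {x₂,x₃,x₅,x₆}  = {x₅,x₆} ∪ {x₂,x₃,x₆}
  {x₁,x₂,x₃,x₄,x₅}  = {x₁,x₄,x₅} ∪ {x₁,x₂,x₃,x₄}
  {x₁,x₂,x₃,x₄,x₆}  = {x₂,x₃,x₆} ∪ {x₁,x₂,x₃,x₄}
  {x₁,x₂,x₃,x₅,x₆}  = {x₁,x₃,x₅,x₆} ∪ {x₂,x₃,x₆}
  {x₁,x₂,x₄,x₅,x₆}  = {x₁,x₄,x₅} ∪ {x₂,x₄,x₅,x₆}
  {x₁,x₃,x₄,x₅,x₆}  = {x₁,x₄,x₅} ∪ {x₁,x₃,x₅,x₆}
  {x₂,x₃,x₄,x₅,x₆}  = {x₂,x₃,x₆} ∪ {x₂,x₄,x₅,x₆}
  — 22 sets.
Round 3 adds 14:
  {x₁}  = complement {x₂,x₃,x₄,x₅,x₆}
  {x₂}  = complement {x₁,x₃,x₄,x₅,x₆}
  {x₃}  = complement {x₁,x₂,x₄,x₅,x₆}
  {x₄}  = complement {x₁,x₂,x₃,x₅,x₆}
  {x₅}  = complement {x₁,x₂,x₃,x₄,x₆}
  {x₆}  = complement {x₁,x₂,x₃,x₄,x₅}
  {x₁,x₄}  = complement {x₂,x₃,x₅,x₆}
  {x₁,x₅}  = complement {x₂,x₃,x₄,x₆}
  {x₁,x₂,x₃}  = {x₁,x₃} ∪ {x₂,x₃}
  {x₁,x₃,x₆}  = {x₁,x₃} ∪ {x₃,x₆}
  {x₂,x₃,x₄}  = {x₂,x₄} ∪ {x₂,x₃}
  {x₃,x₅,x₆}  = {x₅,x₆} ∪ {x₃,x₆}
  {x₁,x₂,x₃,x₆}  = {x₁,x₃} ∪ {x₂,x₃,x₆}
  {x₁,x₃,x₄,x₅}  = {x₁,x₃} ∪ {x₁,x₄,x₅}
  — 36 sets.
Round 4 adds 24:
  {x₁,x₂}  = {x₁} ∪ {x₂}
  {x₁,x₆}  = {x₁} ∪ {x₆}
  {x₂,x₅}  = {x₂} ∪ {x₅}
  {x₂,x₆}  = complement {x₁,x₃,x₄,x₅}
  {x₃,x₄}  = {x₃} ∪ {x₄}
  {x₃,x₅}  = {x₅} ∪ {x₃}
  {x₄,x₅}  = complement {x₁,x₂,x₃,x₆}
  {x₄,x₆}  = {x₆} ∪ {x₄}
  {x₁,x₂,x₄}  = complement {x₃,x₅,x₆}
  {x₁,x₂,x₅}  = {x₂} ∪ {x₁,x₅}
  {x₁,x₃,x₄}  = {x₃} ∪ {x₁,x₄}
  {x₁,x₃,x₅}  = {x₅} ∪ {x₁,x₃}
  {x₁,x₄,x₆}  = {x₆} ∪ {x₁,x₄}
  {x₁,x₅,x₆}  = complement {x₂,x₃,x₄}
  {x₂,x₃,x₅}  = {x₅} ∪ {x₂,x₃}
  {x₂,x₄,x₅}  = complement {x₁,x₃,x₆}
  {x₂,x₄,x₆}  = {x₆} ∪ {x₂,x₄}
  {x₂,x₅,x₆}  = {x₅,x₆} ∪ {x₂}
  {x₃,x₄,x₆}  = {x₃,x₆} ∪ {x₄}
  {x₄,x₅,x₆}  = complement {x₁,x₂,x₃}
  {x₁,x₂,x₃,x₅}  = {x₁,x₂,x₃} ∪ {x₅}
  {x₁,x₃,x₄,x₆}  = {x₁,x₃,x₆} ∪ {x₁,x₄}
  {x₂,x₃,x₄,x₅}  = {x₂,x₃,x₄} ∪ {x₅}
  {x₃,x₄,x₅,x₆}  = {x₃,x₅,x₆} ∪ {x₄}
  — 60 sets.
Round 5 adds 4:
  {x₁,x₂,x₆}  = {x₁,x₆} ∪ {x₂}
  {x₃,x₄,x₅}  = {x₃,x₄} ∪ {x₄,x₅}
  {x₁,x₂,x₄,x₆}  = complement {x₃,x₅}
  {x₁,x₂,x₅,x₆}  = complement {x₃,x₄}
  — 64 sets.
After Round 6 the family is unchanged; done.

Hence σ(𝒜) has 64 members: { ∅, {x₁}, {x₂}, {x₃}, {x₄}, {x₅}, {x₆}, {x₁,x₂}, {x₁,x₃}, {x₁,x₄}, {x₁,x₅}, {x₁,x₆}, {x₂,x₃}, {x₂,x₄}, {x₂,x₅}, {x₂,x₆}, {x₃,x₄}, {x₃,x₅}, {x₃,x₆}, {x₄,x₅}, {x₄,x₆}, {x₅,x₆}, {x₁,x₂,x₃}, {x₁,x₂,x₄}, {x₁,x₂,x₅}, {x₁,x₂,x₆}, {x₁,x₃,x₄}, {x₁,x₃,x₅}, {x₁,x₃,x₆}, {x₁,x₄,x₅}, {x₁,x₄,x₆}, {x₁,x₅,x₆}, {x₂,x₃,x₄}, {x₂,x₃,x₅}, {x₂,x₃,x₆}, {x₂,x₄,x₅}, {x₂,x₄,x₆}, {x₂,x₅,x₆}, {x₃,x₄,x₅}, {x₃,x₄,x₆}, {x₃,x₅,x₆}, {x₄,x₅,x₆}, {x₁,x₂,x₃,x₄}, {x₁,x₂,x₃,x₅}, {x₁,x₂,x₃,x₆}, {x₁,x₂,x₄,x₅}, {x₁,x₂,x₄,x₆}, {x₁,x₂,x₅,x₆}, {x₁,x₃,x₄,x₅}, {x₁,x₃,x₄,x₆}, {x₁,x₃,x₅,x₆}, {x₁,x₄,x₅,x₆}, {x₂,x₃,x₄,x₅}, {x₂,x₃,x₄,x₆}, {x₂,x₃,x₅,x₆}, {x₂,x₄,x₅,x₆}, {x₃,x₄,x₅,x₆}, {x₁,x₂,x₃,x₄,x₅}, {x₁,x₂,x₃,x₄,x₆}, {x₁,x₂,x₃,x₅,x₆}, {x₁,x₂,x₄,x₅,x₆}, {x₁,x₃,x₄,x₅,x₆}, {x₂,x₃,x₄,x₅,x₆}, Ω }.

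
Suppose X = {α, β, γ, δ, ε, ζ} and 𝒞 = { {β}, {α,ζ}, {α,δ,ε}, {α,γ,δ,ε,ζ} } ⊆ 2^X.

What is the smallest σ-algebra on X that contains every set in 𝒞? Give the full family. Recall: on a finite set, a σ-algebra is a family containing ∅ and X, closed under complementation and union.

Answer: σ(𝒞) = { {}, {α}, {β}, {γ}, {ζ}, {α,β}, {α,γ}, {α,ζ}, {β,γ}, {β,ζ}, {γ,ζ}, {δ,ε}, {α,β,γ}, {α,β,ζ}, {α,γ,ζ}, {α,δ,ε}, {β,γ,ζ}, {β,δ,ε}, {γ,δ,ε}, {δ,ε,ζ}, {α,β,γ,ζ}, {α,β,δ,ε}, {α,γ,δ,ε}, {α,δ,ε,ζ}, {β,γ,δ,ε}, {β,δ,ε,ζ}, {γ,δ,ε,ζ}, {α,β,γ,δ,ε}, {α,β,δ,ε,ζ}, {α,γ,δ,ε,ζ}, {β,γ,δ,ε,ζ}, X }

Derivation:
Begin from { {}, {β}, {α,ζ}, {α,δ,ε}, {α,γ,δ,ε,ζ}, X } (that is, 𝒞 plus ∅ and X).
Round 1 (5 new):
  {α,β,ζ}  = {α,ζ} ∪ {β}
  {β,γ,ζ}  = {α,δ,ε}ᶜ
  {α,β,δ,ε}  = {α,δ,ε} ∪ {β}
  {α,δ,ε,ζ}  = {α,δ,ε} ∪ {α,ζ}
  {β,γ,δ,ε}  = {α,ζ}ᶜ
  [11 total]
Round 2. New:
  {β,γ}  = {α,δ,ε,ζ}ᶜ
  {γ,ζ}  = {α,β,δ,ε}ᶜ
  {γ,δ,ε}  = {α,β,ζ}ᶜ
  {α,β,γ,ζ}  = {α,ζ} ∪ {β,γ,ζ}
  {α,β,γ,δ,ε}  = {α,δ,ε} ∪ {β,γ,δ,ε}
  {α,β,δ,ε,ζ}  = {α,δ,ε} ∪ {α,β,ζ}
  {β,γ,δ,ε,ζ}  = {β,γ,ζ} ∪ {β,γ,δ,ε}
  [18 total]
Round 3: 7 new —
  {α}  = {β,γ,δ,ε,ζ}ᶜ
  {γ}  = {α,β,δ,ε,ζ}ᶜ
  {ζ}  = {α,β,γ,δ,ε}ᶜ
  {δ,ε}  = {α,β,γ,ζ}ᶜ
  {α,γ,ζ}  = {γ,ζ} ∪ {α,ζ}
  {α,γ,δ,ε}  = {α,δ,ε} ∪ {γ,δ,ε}
  {γ,δ,ε,ζ}  = {γ,δ,ε} ∪ {γ,ζ}
  [25 total]
Round 4 adds 6:
  {α,β}  = {γ,δ,ε,ζ}ᶜ
  {α,γ}  = {γ} ∪ {α}
  {β,ζ}  = {α,γ,δ,ε}ᶜ
  {α,β,γ}  = {β,γ} ∪ {α}
  {β,δ,ε}  = {α,γ,ζ}ᶜ
  {δ,ε,ζ}  = {ζ} ∪ {δ,ε}
  [31 total]
Round 5 adds 1:
  {β,δ,ε,ζ}  = {α,γ}ᶜ
  [32 total]
Round 6: already closed under ᶜ and ∪.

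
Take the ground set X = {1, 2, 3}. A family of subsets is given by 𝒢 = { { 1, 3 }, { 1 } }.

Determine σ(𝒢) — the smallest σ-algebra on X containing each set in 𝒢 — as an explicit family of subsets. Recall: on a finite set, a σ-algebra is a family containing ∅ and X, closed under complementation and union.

σ(𝒢) = { {  }, { 1 }, { 2 }, { 3 }, { 1, 2 }, { 1, 3 }, { 2, 3 }, X }

Derivation:
Take S₀ = 𝒢 ∪ {∅, X} = { {  }, { 1 }, { 1, 3 }, X }.
Step 1 (2 new):
  { 2 }  = { 1, 3 }ᶜ
  { 2, 3 }  = { 1 }ᶜ
  |family| = 6
Step 2: 1 new —
  { 1, 2 }  = { 2 } ∪ { 1 }
  |family| = 7
Step 3 (1 new):
  { 3 }  = { 1, 2 }ᶜ
  |family| = 8
Step 4: closed — nothing new.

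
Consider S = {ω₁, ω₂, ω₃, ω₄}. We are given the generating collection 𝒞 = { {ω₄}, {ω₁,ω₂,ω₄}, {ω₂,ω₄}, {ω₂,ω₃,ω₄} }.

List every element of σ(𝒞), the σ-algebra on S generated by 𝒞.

Initial family (6 sets): { {}, {ω₄}, {ω₂,ω₄}, {ω₁,ω₂,ω₄}, {ω₂,ω₃,ω₄}, S }.
Iteration 1: 4 new —
  {ω₁}  = {ω₂,ω₃,ω₄}ᶜ
  {ω₃}  = {ω₁,ω₂,ω₄}ᶜ
  {ω₁,ω₃}  = {ω₂,ω₄}ᶜ
  {ω₁,ω₂,ω₃}  = {ω₄}ᶜ
  |family| = 10
Iteration 2 adds 3:
  {ω₁,ω₄}  = {ω₄} ∪ {ω₁}
  {ω₃,ω₄}  = {ω₃} ∪ {ω₄}
  {ω₁,ω₃,ω₄}  = {ω₁,ω₃} ∪ {ω₄}
  |family| = 13
Iteration 3: +3 →
  {ω₂}  = {ω₁,ω₃,ω₄}ᶜ
  {ω₁,ω₂}  = {ω₃,ω₄}ᶜ
  {ω₂,ω₃}  = {ω₁,ω₄}ᶜ
  |family| = 16
Iteration 4: no new sets; the family is a σ-algebra.

Hence σ(𝒞) has 16 members: { {}, {ω₁}, {ω₂}, {ω₃}, {ω₄}, {ω₁,ω₂}, {ω₁,ω₃}, {ω₁,ω₄}, {ω₂,ω₃}, {ω₂,ω₄}, {ω₃,ω₄}, {ω₁,ω₂,ω₃}, {ω₁,ω₂,ω₄}, {ω₁,ω₃,ω₄}, {ω₂,ω₃,ω₄}, S }.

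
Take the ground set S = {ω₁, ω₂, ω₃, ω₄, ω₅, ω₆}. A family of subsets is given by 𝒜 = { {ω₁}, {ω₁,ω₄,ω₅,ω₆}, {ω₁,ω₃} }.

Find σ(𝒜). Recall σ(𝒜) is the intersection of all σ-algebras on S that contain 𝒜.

|σ(𝒜)| = 16.  σ(𝒜) = { {}, {ω₁}, {ω₂}, {ω₃}, {ω₁,ω₂}, {ω₁,ω₃}, {ω₂,ω₃}, {ω₁,ω₂,ω₃}, {ω₄,ω₅,ω₆}, {ω₁,ω₄,ω₅,ω₆}, {ω₂,ω₄,ω₅,ω₆}, {ω₃,ω₄,ω₅,ω₆}, {ω₁,ω₂,ω₄,ω₅,ω₆}, {ω₁,ω₃,ω₄,ω₅,ω₆}, {ω₂,ω₃,ω₄,ω₅,ω₆}, S }

Check:
Start: 𝒜 ∪ {∅, S} = { {}, {ω₁}, {ω₁,ω₃}, {ω₁,ω₄,ω₅,ω₆}, S }.
Iteration 1: +4 →
  {ω₂,ω₃}  = complement {ω₁,ω₄,ω₅,ω₆}
  {ω₂,ω₄,ω₅,ω₆}  = complement {ω₁,ω₃}
  {ω₁,ω₃,ω₄,ω₅,ω₆}  = {ω₁,ω₃} ∪ {ω₁,ω₄,ω₅,ω₆}
  {ω₂,ω₃,ω₄,ω₅,ω₆}  = complement {ω₁}
  (now 9)
Iteration 2: +3 →
  {ω₂}  = complement {ω₁,ω₃,ω₄,ω₅,ω₆}
  {ω₁,ω₂,ω₃}  = {ω₂,ω₃} ∪ {ω₁,ω₃}
  {ω₁,ω₂,ω₄,ω₅,ω₆}  = {ω₁,ω₄,ω₅,ω₆} ∪ {ω₂,ω₄,ω₅,ω₆}
  (now 12)
Iteration 3 adds 3:
  {ω₃}  = complement {ω₁,ω₂,ω₄,ω₅,ω₆}
  {ω₁,ω₂}  = {ω₂} ∪ {ω₁}
  {ω₄,ω₅,ω₆}  = complement {ω₁,ω₂,ω₃}
  (now 15)
Iteration 4 adds 1:
  {ω₃,ω₄,ω₅,ω₆}  = complement {ω₁,ω₂}
  (now 16)
Iteration 5: closed — nothing new.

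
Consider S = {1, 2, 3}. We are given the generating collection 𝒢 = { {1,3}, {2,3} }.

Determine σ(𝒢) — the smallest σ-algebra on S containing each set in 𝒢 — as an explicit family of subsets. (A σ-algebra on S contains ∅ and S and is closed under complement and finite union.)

σ(𝒢) = { ∅, {1}, {2}, {3}, {1,2}, {1,3}, {2,3}, S }

Derivation:
Begin from { ∅, {1,3}, {2,3}, S } (that is, 𝒢 plus ∅ and S).
Round 1. New:
  {1}  = complement {2,3}
  {2}  = complement {1,3}
  |family| = 6
Round 2 adds 1:
  {1,2}  = {2} ∪ {1}
  |family| = 7
Round 3: 1 new —
  {3}  = complement {1,2}
  |family| = 8
Round 4 adds nothing — fixpoint reached.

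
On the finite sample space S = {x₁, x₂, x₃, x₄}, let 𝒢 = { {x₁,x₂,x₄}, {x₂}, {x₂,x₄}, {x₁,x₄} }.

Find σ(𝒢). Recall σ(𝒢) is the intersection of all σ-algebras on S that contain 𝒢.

Begin from { {}, {x₂}, {x₁,x₄}, {x₂,x₄}, {x₁,x₂,x₄}, S } (that is, 𝒢 plus ∅ and S).
Round 1: 4 new —
  {x₃}  = S∖{x₁,x₂,x₄}
  {x₁,x₃}  = S∖{x₂,x₄}
  {x₂,x₃}  = S∖{x₁,x₄}
  {x₁,x₃,x₄}  = S∖{x₂}
  [10 total]
Round 2: 2 new —
  {x₁,x₂,x₃}  = {x₂} ∪ {x₁,x₃}
  {x₂,x₃,x₄}  = {x₃} ∪ {x₂,x₄}
  [12 total]
Round 3 adds 2:
  {x₁}  = S∖{x₂,x₃,x₄}
  {x₄}  = S∖{x₁,x₂,x₃}
  [14 total]
Round 4. New:
  {x₁,x₂}  = {x₂} ∪ {x₁}
  {x₃,x₄}  = {x₃} ∪ {x₄}
  [16 total]
After Round 5 the family is unchanged; done.

σ(𝒢) = { {}, {x₁}, {x₂}, {x₃}, {x₄}, {x₁,x₂}, {x₁,x₃}, {x₁,x₄}, {x₂,x₃}, {x₂,x₄}, {x₃,x₄}, {x₁,x₂,x₃}, {x₁,x₂,x₄}, {x₁,x₃,x₄}, {x₂,x₃,x₄}, S }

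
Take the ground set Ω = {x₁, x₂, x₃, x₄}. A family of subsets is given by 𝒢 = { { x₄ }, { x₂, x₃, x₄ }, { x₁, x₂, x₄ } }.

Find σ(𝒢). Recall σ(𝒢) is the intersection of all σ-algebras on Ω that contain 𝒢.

Take S₀ = 𝒢 ∪ {∅, Ω} = { ∅, { x₄ }, { x₁, x₂, x₄ }, { x₂, x₃, x₄ }, Ω }.
Iteration 1 (3 new):
  { x₁ }  = complement { x₂, x₃, x₄ }
  { x₃ }  = complement { x₁, x₂, x₄ }
  { x₁, x₂, x₃ }  = complement { x₄ }
  |family| = 8
Iteration 2. New:
  { x₁, x₃ }  = { x₃ } ∪ { x₁ }
  { x₁, x₄ }  = { x₄ } ∪ { x₁ }
  { x₃, x₄ }  = { x₄ } ∪ { x₃ }
  |family| = 11
Iteration 3: +4 →
  { x₁, x₂ }  = complement { x₃, x₄ }
  { x₂, x₃ }  = complement { x₁, x₄ }
  { x₂, x₄ }  = complement { x₁, x₃ }
  { x₁, x₃, x₄ }  = { x₃ } ∪ { x₁, x₄ }
  |family| = 15
Iteration 4 (1 new):
  { x₂ }  = complement { x₁, x₃, x₄ }
  |family| = 16
Iteration 5 adds nothing — fixpoint reached.

Hence σ(𝒢) has 16 members: { ∅, { x₁ }, { x₂ }, { x₃ }, { x₄ }, { x₁, x₂ }, { x₁, x₃ }, { x₁, x₄ }, { x₂, x₃ }, { x₂, x₄ }, { x₃, x₄ }, { x₁, x₂, x₃ }, { x₁, x₂, x₄ }, { x₁, x₃, x₄ }, { x₂, x₃, x₄ }, Ω }.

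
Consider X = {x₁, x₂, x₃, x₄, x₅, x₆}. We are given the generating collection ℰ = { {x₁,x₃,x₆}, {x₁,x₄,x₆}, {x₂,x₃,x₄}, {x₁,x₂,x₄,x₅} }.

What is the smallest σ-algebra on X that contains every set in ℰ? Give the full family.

Answer: σ(ℰ) = { {}, {x₁}, {x₂}, {x₃}, {x₄}, {x₅}, {x₆}, {x₁,x₂}, {x₁,x₃}, {x₁,x₄}, {x₁,x₅}, {x₁,x₆}, {x₂,x₃}, {x₂,x₄}, {x₂,x₅}, {x₂,x₆}, {x₃,x₄}, {x₃,x₅}, {x₃,x₆}, {x₄,x₅}, {x₄,x₆}, {x₅,x₆}, {x₁,x₂,x₃}, {x₁,x₂,x₄}, {x₁,x₂,x₅}, {x₁,x₂,x₆}, {x₁,x₃,x₄}, {x₁,x₃,x₅}, {x₁,x₃,x₆}, {x₁,x₄,x₅}, {x₁,x₄,x₆}, {x₁,x₅,x₆}, {x₂,x₃,x₄}, {x₂,x₃,x₅}, {x₂,x₃,x₆}, {x₂,x₄,x₅}, {x₂,x₄,x₆}, {x₂,x₅,x₆}, {x₃,x₄,x₅}, {x₃,x₄,x₆}, {x₃,x₅,x₆}, {x₄,x₅,x₆}, {x₁,x₂,x₃,x₄}, {x₁,x₂,x₃,x₅}, {x₁,x₂,x₃,x₆}, {x₁,x₂,x₄,x₅}, {x₁,x₂,x₄,x₆}, {x₁,x₂,x₅,x₆}, {x₁,x₃,x₄,x₅}, {x₁,x₃,x₄,x₆}, {x₁,x₃,x₅,x₆}, {x₁,x₄,x₅,x₆}, {x₂,x₃,x₄,x₅}, {x₂,x₃,x₄,x₆}, {x₂,x₃,x₅,x₆}, {x₂,x₄,x₅,x₆}, {x₃,x₄,x₅,x₆}, {x₁,x₂,x₃,x₄,x₅}, {x₁,x₂,x₃,x₄,x₆}, {x₁,x₂,x₃,x₅,x₆}, {x₁,x₂,x₄,x₅,x₆}, {x₁,x₃,x₄,x₅,x₆}, {x₂,x₃,x₄,x₅,x₆}, X }

Trace:
Seed the family with ℰ together with ∅ and X: { {}, {x₁,x₃,x₆}, {x₁,x₄,x₆}, {x₂,x₃,x₄}, {x₁,x₂,x₄,x₅}, X }.
Iteration 1. New:
  {x₃,x₆}  = complement {x₁,x₂,x₄,x₅}
  {x₁,x₅,x₆}  = complement {x₂,x₃,x₄}
  {x₂,x₃,x₅}  = complement {x₁,x₄,x₆}
  {x₂,x₄,x₅}  = complement {x₁,x₃,x₆}
  {x₁,x₃,x₄,x₆}  = {x₁,x₃,x₆} ∪ {x₁,x₄,x₆}
  {x₁,x₂,x₃,x₄,x₅}  = {x₂,x₃,x₄} ∪ {x₁,x₂,x₄,x₅}
  {x₁,x₂,x₃,x₄,x₆}  = {x₂,x₃,x₄} ∪ {x₁,x₃,x₆}
  {x₁,x₂,x₄,x₅,x₆}  = {x₁,x₄,x₆} ∪ {x₁,x₂,x₄,x₅}
Iteration 2. New:
  {x₃}  = complement {x₁,x₂,x₄,x₅,x₆}
  {x₅}  = complement {x₁,x₂,x₃,x₄,x₆}
  {x₆}  = complement {x₁,x₂,x₃,x₄,x₅}
  {x₂,x₅}  = complement {x₁,x₃,x₄,x₆}
  {x₁,x₃,x₅,x₆}  = {x₁,x₃,x₆} ∪ {x₁,x₅,x₆}
  {x₁,x₄,x₅,x₆}  = {x₁,x₄,x₆} ∪ {x₁,x₅,x₆}
  {x₂,x₃,x₄,x₅}  = {x₂,x₃,x₄} ∪ {x₂,x₃,x₅}
  {x₂,x₃,x₄,x₆}  = {x₂,x₃,x₄} ∪ {x₃,x₆}
  {x₂,x₃,x₅,x₆}  = {x₂,x₃,x₅} ∪ {x₃,x₆}
  {x₁,x₂,x₃,x₅,x₆}  = {x₁,x₃,x₆} ∪ {x₂,x₃,x₅}
  {x₁,x₃,x₄,x₅,x₆}  = {x₁,x₅,x₆} ∪ {x₁,x₃,x₄,x₆}
  {x₂,x₃,x₄,x₅,x₆}  = {x₃,x₆} ∪ {x₂,x₄,x₅}
Iteration 3 (14 new):
  {x₁}  = complement {x₂,x₃,x₄,x₅,x₆}
  {x₂}  = complement {x₁,x₃,x₄,x₅,x₆}
  {x₄}  = complement {x₁,x₂,x₃,x₅,x₆}
  {x₁,x₄}  = complement {x₂,x₃,x₅,x₆}
  {x₁,x₅}  = complement {x₂,x₃,x₄,x₆}
  {x₁,x₆}  = complement {x₂,x₃,x₄,x₅}
  {x₂,x₃}  = complement {x₁,x₄,x₅,x₆}
  {x₂,x₄}  = complement {x₁,x₃,x₅,x₆}
  {x₃,x₅}  = {x₅} ∪ {x₃}
  {x₅,x₆}  = {x₆} ∪ {x₅}
  {x₂,x₅,x₆}  = {x₂,x₅} ∪ {x₆}
  {x₃,x₅,x₆}  = {x₅} ∪ {x₃,x₆}
  {x₁,x₂,x₅,x₆}  = {x₂,x₅} ∪ {x₁,x₅,x₆}
  {x₂,x₄,x₅,x₆}  = {x₂,x₄,x₅} ∪ {x₆}
Iteration 4. New:
  {x₁,x₂}  = {x₂} ∪ {x₁}
  {x₁,x₃}  = complement {x₂,x₄,x₅,x₆}
  {x₂,x₆}  = {x₂} ∪ {x₆}
  {x₃,x₄}  = complement {x₁,x₂,x₅,x₆}
  {x₄,x₅}  = {x₄} ∪ {x₅}
  {x₄,x₆}  = {x₄} ∪ {x₆}
  {x₁,x₂,x₃}  = {x₂,x₃} ∪ {x₁}
  {x₁,x₂,x₄}  = complement {x₃,x₅,x₆}
  {x₁,x₂,x₅}  = {x₂} ∪ {x₁,x₅}
  {x₁,x₂,x₆}  = {x₁,x₆} ∪ {x₂}
  {x₁,x₃,x₄}  = complement {x₂,x₅,x₆}
  {x₁,x₃,x₅}  = {x₃,x₅} ∪ {x₁}
  {x₁,x₄,x₅}  = {x₄} ∪ {x₁,x₅}
  {x₂,x₃,x₆}  = {x₂} ∪ {x₃,x₆}
  {x₂,x₄,x₆}  = {x₂,x₄} ∪ {x₆}
  {x₃,x₄,x₅}  = {x₃,x₅} ∪ {x₄}
  {x₃,x₄,x₆}  = {x₃,x₆} ∪ {x₄}
  {x₄,x₅,x₆}  = {x₄} ∪ {x₅,x₆}
  {x₁,x₂,x₃,x₄}  = complement {x₅,x₆}
  {x₁,x₂,x₃,x₅}  = {x₂,x₃} ∪ {x₁,x₅}
  {x₁,x₂,x₃,x₆}  = {x₁,x₃,x₆} ∪ {x₂}
  {x₁,x₂,x₄,x₆}  = complement {x₃,x₅}
  {x₁,x₃,x₄,x₅}  = {x₃,x₅} ∪ {x₁,x₄}
  {x₃,x₄,x₅,x₆}  = {x₄} ∪ {x₃,x₅,x₆}
Iteration 5: no new sets; the family is a σ-algebra.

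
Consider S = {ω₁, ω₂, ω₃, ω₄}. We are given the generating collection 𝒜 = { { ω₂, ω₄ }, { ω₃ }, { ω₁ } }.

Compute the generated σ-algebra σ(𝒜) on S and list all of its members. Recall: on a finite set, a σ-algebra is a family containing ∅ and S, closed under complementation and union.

|σ(𝒜)| = 8.  σ(𝒜) = { ∅, { ω₁ }, { ω₃ }, { ω₁, ω₃ }, { ω₂, ω₄ }, { ω₁, ω₂, ω₄ }, { ω₂, ω₃, ω₄ }, S }

Trace:
Seed the family with 𝒜 together with ∅ and S: { ∅, { ω₁ }, { ω₃ }, { ω₂, ω₄ }, S }.
Pass 1 adds 3:
  { ω₁, ω₃ }  = { ω₂, ω₄ }ᶜ
  { ω₁, ω₂, ω₄ }  = { ω₃ }ᶜ
  { ω₂, ω₃, ω₄ }  = { ω₁ }ᶜ
  [8 total]
Pass 2: stable.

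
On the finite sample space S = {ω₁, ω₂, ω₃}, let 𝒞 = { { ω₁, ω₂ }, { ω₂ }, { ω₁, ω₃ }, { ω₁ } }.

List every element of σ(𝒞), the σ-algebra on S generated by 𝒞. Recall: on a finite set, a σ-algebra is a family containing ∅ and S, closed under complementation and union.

Begin from { ∅, { ω₁ }, { ω₂ }, { ω₁, ω₂ }, { ω₁, ω₃ }, S } (that is, 𝒞 plus ∅ and S).
Step 1: 2 new —
  { ω₃ }  = S∖{ ω₁, ω₂ }
  { ω₂, ω₃ }  = S∖{ ω₁ }
  [8 total]
Step 2 adds nothing — fixpoint reached.

|σ(𝒞)| = 8.  σ(𝒞) = { ∅, { ω₁ }, { ω₂ }, { ω₃ }, { ω₁, ω₂ }, { ω₁, ω₃ }, { ω₂, ω₃ }, S }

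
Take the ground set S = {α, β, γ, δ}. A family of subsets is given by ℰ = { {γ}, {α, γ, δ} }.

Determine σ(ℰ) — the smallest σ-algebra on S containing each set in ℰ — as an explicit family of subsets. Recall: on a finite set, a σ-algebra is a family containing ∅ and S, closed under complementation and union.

Take S₀ = ℰ ∪ {∅, S} = { ∅, {γ}, {α, γ, δ}, S }.
Step 1: 2 new —
  {β}  = complement {α, γ, δ}
  {α, β, δ}  = complement {γ}
  [6 total]
Step 2. New:
  {β, γ}  = {γ} ∪ {β}
  [7 total]
Step 3. New:
  {α, δ}  = complement {β, γ}
  [8 total]
Step 4: stable.

Hence σ(ℰ) has 8 members: { ∅, {β}, {γ}, {α, δ}, {β, γ}, {α, β, δ}, {α, γ, δ}, S }.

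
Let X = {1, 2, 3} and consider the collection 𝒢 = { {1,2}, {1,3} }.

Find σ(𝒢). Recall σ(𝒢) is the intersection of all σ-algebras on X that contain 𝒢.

Start: 𝒢 ∪ {∅, X} = { ∅, {1,2}, {1,3}, X }.
Pass 1 adds 2:
  {2}  = complement {1,3}
  {3}  = complement {1,2}
  |family| = 6
Pass 2 adds 1:
  {2,3}  = {3} ∪ {2}
  |family| = 7
Pass 3 adds 1:
  {1}  = complement {2,3}
  |family| = 8
Pass 4 adds nothing — fixpoint reached.

σ(𝒢) = { ∅, {1}, {2}, {3}, {1,2}, {1,3}, {2,3}, X }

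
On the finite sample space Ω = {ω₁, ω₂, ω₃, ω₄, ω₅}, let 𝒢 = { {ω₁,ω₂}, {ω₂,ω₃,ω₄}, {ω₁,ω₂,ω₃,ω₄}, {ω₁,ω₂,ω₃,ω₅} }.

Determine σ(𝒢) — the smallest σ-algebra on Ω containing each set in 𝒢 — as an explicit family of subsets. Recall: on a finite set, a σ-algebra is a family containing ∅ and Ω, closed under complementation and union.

Answer: σ(𝒢) = { ∅, {ω₁}, {ω₂}, {ω₃}, {ω₄}, {ω₅}, {ω₁,ω₂}, {ω₁,ω₃}, {ω₁,ω₄}, {ω₁,ω₅}, {ω₂,ω₃}, {ω₂,ω₄}, {ω₂,ω₅}, {ω₃,ω₄}, {ω₃,ω₅}, {ω₄,ω₅}, {ω₁,ω₂,ω₃}, {ω₁,ω₂,ω₄}, {ω₁,ω₂,ω₅}, {ω₁,ω₃,ω₄}, {ω₁,ω₃,ω₅}, {ω₁,ω₄,ω₅}, {ω₂,ω₃,ω₄}, {ω₂,ω₃,ω₅}, {ω₂,ω₄,ω₅}, {ω₃,ω₄,ω₅}, {ω₁,ω₂,ω₃,ω₄}, {ω₁,ω₂,ω₃,ω₅}, {ω₁,ω₂,ω₄,ω₅}, {ω₁,ω₃,ω₄,ω₅}, {ω₂,ω₃,ω₄,ω₅}, Ω }

Trace:
Start: 𝒢 ∪ {∅, Ω} = { ∅, {ω₁,ω₂}, {ω₂,ω₃,ω₄}, {ω₁,ω₂,ω₃,ω₄}, {ω₁,ω₂,ω₃,ω₅}, Ω }.
Pass 1: 4 new —
  {ω₄}  = ᶜ of {ω₁,ω₂,ω₃,ω₅}
  {ω₅}  = ᶜ of {ω₁,ω₂,ω₃,ω₄}
  {ω₁,ω₅}  = ᶜ of {ω₂,ω₃,ω₄}
  {ω₃,ω₄,ω₅}  = ᶜ of {ω₁,ω₂}
  [10 total]
Pass 2 adds 6:
  {ω₄,ω₅}  = {ω₅} ∪ {ω₄}
  {ω₁,ω₂,ω₄}  = {ω₁,ω₂} ∪ {ω₄}
  {ω₁,ω₂,ω₅}  = {ω₁,ω₂} ∪ {ω₅}
  {ω₁,ω₄,ω₅}  = {ω₁,ω₅} ∪ {ω₄}
  {ω₁,ω₃,ω₄,ω₅}  = {ω₃,ω₄,ω₅} ∪ {ω₁,ω₅}
  {ω₂,ω₃,ω₄,ω₅}  = {ω₃,ω₄,ω₅} ∪ {ω₂,ω₃,ω₄}
  [16 total]
Pass 3: +7 →
  {ω₁}  = ᶜ of {ω₂,ω₃,ω₄,ω₅}
  {ω₂}  = ᶜ of {ω₁,ω₃,ω₄,ω₅}
  {ω₂,ω₃}  = ᶜ of {ω₁,ω₄,ω₅}
  {ω₃,ω₄}  = ᶜ of {ω₁,ω₂,ω₅}
  {ω₃,ω₅}  = ᶜ of {ω₁,ω₂,ω₄}
  {ω₁,ω₂,ω₃}  = ᶜ of {ω₄,ω₅}
  {ω₁,ω₂,ω₄,ω₅}  = {ω₄,ω₅} ∪ {ω₁,ω₂,ω₅}
  [23 total]
Pass 4. New:
  {ω₃}  = ᶜ of {ω₁,ω₂,ω₄,ω₅}
  {ω₁,ω₄}  = {ω₄} ∪ {ω₁}
  {ω₂,ω₄}  = {ω₂} ∪ {ω₄}
  {ω₂,ω₅}  = {ω₂} ∪ {ω₅}
  {ω₁,ω₃,ω₄}  = {ω₃,ω₄} ∪ {ω₁}
  {ω₁,ω₃,ω₅}  = {ω₁,ω₅} ∪ {ω₃,ω₅}
  {ω₂,ω₃,ω₅}  = {ω₂} ∪ {ω₃,ω₅}
  {ω₂,ω₄,ω₅}  = {ω₂} ∪ {ω₄,ω₅}
  [31 total]
Pass 5: 1 new —
  {ω₁,ω₃}  = ᶜ of {ω₂,ω₄,ω₅}
  [32 total]
Pass 6: already closed under ᶜ and ∪.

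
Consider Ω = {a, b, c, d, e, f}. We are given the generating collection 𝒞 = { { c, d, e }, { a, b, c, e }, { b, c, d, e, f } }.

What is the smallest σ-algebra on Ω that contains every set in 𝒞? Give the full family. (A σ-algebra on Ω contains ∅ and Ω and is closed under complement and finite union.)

Start: 𝒞 ∪ {∅, Ω} = { {}, { c, d, e }, { a, b, c, e }, { b, c, d, e, f }, Ω }.
Iteration 1 adds 4:
  { a }  = { b, c, d, e, f }ᶜ
  { d, f }  = { a, b, c, e }ᶜ
  { a, b, f }  = { c, d, e }ᶜ
  { a, b, c, d, e }  = { c, d, e } ∪ { a, b, c, e }
  — 9 sets.
Iteration 2. New:
  { f }  = { a, b, c, d, e }ᶜ
  { a, d, f }  = { d, f } ∪ { a }
  { a, b, d, f }  = { a, b, f } ∪ { d, f }
  { a, c, d, e }  = { c, d, e } ∪ { a }
  { c, d, e, f }  = { c, d, e } ∪ { d, f }
  { a, b, c, e, f }  = { a, b, f } ∪ { a, b, c, e }
  — 15 sets.
Iteration 3 (7 new):
  { d }  = { a, b, c, e, f }ᶜ
  { a, b }  = { c, d, e, f }ᶜ
  { a, f }  = { a } ∪ { f }
  { b, f }  = { a, c, d, e }ᶜ
  { c, e }  = { a, b, d, f }ᶜ
  { b, c, e }  = { a, d, f }ᶜ
  { a, c, d, e, f }  = { c, d, e } ∪ { a, d, f }
  — 22 sets.
Iteration 4. New:
  { b }  = { a, c, d, e, f }ᶜ
  { a, d }  = { d } ∪ { a }
  { a, b, d }  = { a, b } ∪ { d }
  { a, c, e }  = { c, e } ∪ { a }
  { b, d, f }  = { d, f } ∪ { b, f }
  { c, e, f }  = { c, e } ∪ { f }
  { a, c, e, f }  = { a, f } ∪ { c, e }
  { b, c, d, e }  = { a, f }ᶜ
  { b, c, e, f }  = { c, e } ∪ { b, f }
  — 31 sets.
Iteration 5 (1 new):
  { b, d }  = { a, c, e, f }ᶜ
  — 32 sets.
Iteration 6: already closed under ᶜ and ∪.

Therefore σ(𝒞) = { {}, { a }, { b }, { d }, { f }, { a, b }, { a, d }, { a, f }, { b, d }, { b, f }, { c, e }, { d, f }, { a, b, d }, { a, b, f }, { a, c, e }, { a, d, f }, { b, c, e }, { b, d, f }, { c, d, e }, { c, e, f }, { a, b, c, e }, { a, b, d, f }, { a, c, d, e }, { a, c, e, f }, { b, c, d, e }, { b, c, e, f }, { c, d, e, f }, { a, b, c, d, e }, { a, b, c, e, f }, { a, c, d, e, f }, { b, c, d, e, f }, Ω } (|σ(𝒞)| = 32).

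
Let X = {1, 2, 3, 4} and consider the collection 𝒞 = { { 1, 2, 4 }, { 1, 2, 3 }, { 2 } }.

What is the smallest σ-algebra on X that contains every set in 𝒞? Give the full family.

Take S₀ = 𝒞 ∪ {∅, X} = { {}, { 2 }, { 1, 2, 3 }, { 1, 2, 4 }, X }.
Step 1: 3 new —
  { 3 }  = ᶜ of { 1, 2, 4 }
  { 4 }  = ᶜ of { 1, 2, 3 }
  { 1, 3, 4 }  = ᶜ of { 2 }
Step 2 (3 new):
  { 2, 3 }  = { 3 } ∪ { 2 }
  { 2, 4 }  = { 4 } ∪ { 2 }
  { 3, 4 }  = { 4 } ∪ { 3 }
Step 3 adds 4:
  { 1, 2 }  = ᶜ of { 3, 4 }
  { 1, 3 }  = ᶜ of { 2, 4 }
  { 1, 4 }  = ᶜ of { 2, 3 }
  { 2, 3, 4 }  = { 3 } ∪ { 2, 4 }
Step 4 (1 new):
  { 1 }  = ᶜ of { 2, 3, 4 }
Step 5: closed — nothing new.

σ(𝒞) = { {}, { 1 }, { 2 }, { 3 }, { 4 }, { 1, 2 }, { 1, 3 }, { 1, 4 }, { 2, 3 }, { 2, 4 }, { 3, 4 }, { 1, 2, 3 }, { 1, 2, 4 }, { 1, 3, 4 }, { 2, 3, 4 }, X }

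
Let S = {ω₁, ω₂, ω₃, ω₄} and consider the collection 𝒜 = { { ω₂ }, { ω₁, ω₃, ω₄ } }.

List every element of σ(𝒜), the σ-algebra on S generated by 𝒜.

|σ(𝒜)| = 4.  σ(𝒜) = { ∅, { ω₂ }, { ω₁, ω₃, ω₄ }, S }

Working:
Seed the family with 𝒜 together with ∅ and S: { ∅, { ω₂ }, { ω₁, ω₃, ω₄ }, S }.
After Step 1 the family is unchanged; done.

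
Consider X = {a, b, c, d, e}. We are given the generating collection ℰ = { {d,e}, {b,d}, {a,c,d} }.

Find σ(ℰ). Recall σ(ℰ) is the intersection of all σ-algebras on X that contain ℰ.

|σ(ℰ)| = 16.  σ(ℰ) = { {}, {b}, {d}, {e}, {a,c}, {b,d}, {b,e}, {d,e}, {a,b,c}, {a,c,d}, {a,c,e}, {b,d,e}, {a,b,c,d}, {a,b,c,e}, {a,c,d,e}, X }

Working:
Start: ℰ ∪ {∅, X} = { {}, {b,d}, {d,e}, {a,c,d}, X }.
Step 1: +6 →
  {b,e}  = ᶜ of {a,c,d}
  {a,b,c}  = ᶜ of {d,e}
  {a,c,e}  = ᶜ of {b,d}
  {b,d,e}  = {d,e} ∪ {b,d}
  {a,b,c,d}  = {a,c,d} ∪ {b,d}
  {a,c,d,e}  = {d,e} ∪ {a,c,d}
Step 2: +4 →
  {b}  = ᶜ of {a,c,d,e}
  {e}  = ᶜ of {a,b,c,d}
  {a,c}  = ᶜ of {b,d,e}
  {a,b,c,e}  = {b,e} ∪ {a,b,c}
Step 3 (1 new):
  {d}  = ᶜ of {a,b,c,e}
Step 4: stable.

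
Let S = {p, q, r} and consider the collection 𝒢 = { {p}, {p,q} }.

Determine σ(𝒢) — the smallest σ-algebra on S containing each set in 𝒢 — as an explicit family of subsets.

Take S₀ = 𝒢 ∪ {∅, S} = { {}, {p}, {p,q}, S }.
Round 1 adds 2:
  {r}  = complement {p,q}
  {q,r}  = complement {p}
  — 6 sets.
Round 2. New:
  {p,r}  = {r} ∪ {p}
  — 7 sets.
Round 3: +1 →
  {q}  = complement {p,r}
  — 8 sets.
Round 4 adds nothing — fixpoint reached.

|σ(𝒢)| = 8.  σ(𝒢) = { {}, {p}, {q}, {r}, {p,q}, {p,r}, {q,r}, S }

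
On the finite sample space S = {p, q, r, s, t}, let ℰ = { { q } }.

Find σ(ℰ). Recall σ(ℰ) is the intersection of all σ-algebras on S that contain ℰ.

σ(ℰ) (4 sets): { ∅, { q }, { p, r, s, t }, S }

Check:
Start: ℰ ∪ {∅, S} = { ∅, { q }, S }.
Step 1: 1 new —
  { p, r, s, t }  = S∖{ q }
  |family| = 4
Step 2: no new sets; the family is a σ-algebra.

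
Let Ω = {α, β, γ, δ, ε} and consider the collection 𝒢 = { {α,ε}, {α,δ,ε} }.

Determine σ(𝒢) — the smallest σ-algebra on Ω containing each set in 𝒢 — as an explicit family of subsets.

Take S₀ = 𝒢 ∪ {∅, Ω} = { {}, {α,ε}, {α,δ,ε}, Ω }.
Round 1: 2 new —
  {β,γ}  = Ω∖{α,δ,ε}
  {β,γ,δ}  = Ω∖{α,ε}
Round 2. New:
  {α,β,γ,ε}  = {β,γ} ∪ {α,ε}
Round 3. New:
  {δ}  = Ω∖{α,β,γ,ε}
Round 4: no new sets; the family is a σ-algebra.

|σ(𝒢)| = 8.  σ(𝒢) = { {}, {δ}, {α,ε}, {β,γ}, {α,δ,ε}, {β,γ,δ}, {α,β,γ,ε}, Ω }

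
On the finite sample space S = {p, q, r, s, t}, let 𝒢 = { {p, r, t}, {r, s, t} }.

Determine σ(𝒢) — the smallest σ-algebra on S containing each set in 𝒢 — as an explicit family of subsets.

Seed the family with 𝒢 together with ∅ and S: { ∅, {p, r, t}, {r, s, t}, S }.
Round 1 adds 3:
  {p, q}  = ᶜ of {r, s, t}
  {q, s}  = ᶜ of {p, r, t}
  {p, r, s, t}  = {p, r, t} ∪ {r, s, t}
  (now 7)
Round 2. New:
  {q}  = ᶜ of {p, r, s, t}
  {p, q, s}  = {p, q} ∪ {q, s}
  {p, q, r, t}  = {p, q} ∪ {p, r, t}
  {q, r, s, t}  = {r, s, t} ∪ {q, s}
  (now 11)
Round 3 (3 new):
  {p}  = ᶜ of {q, r, s, t}
  {s}  = ᶜ of {p, q, r, t}
  {r, t}  = ᶜ of {p, q, s}
  (now 14)
Round 4: 2 new —
  {p, s}  = {s} ∪ {p}
  {q, r, t}  = {q} ∪ {r, t}
  (now 16)
Round 5: stable.

Therefore σ(𝒢) = { ∅, {p}, {q}, {s}, {p, q}, {p, s}, {q, s}, {r, t}, {p, q, s}, {p, r, t}, {q, r, t}, {r, s, t}, {p, q, r, t}, {p, r, s, t}, {q, r, s, t}, S } (|σ(𝒢)| = 16).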